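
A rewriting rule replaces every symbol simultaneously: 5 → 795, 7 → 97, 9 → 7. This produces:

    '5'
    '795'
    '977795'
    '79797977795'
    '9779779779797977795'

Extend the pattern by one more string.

φ(9779779779797977795) expands symbol-by-symbol to 7 97 97 7 97 97 7 97 97 7 97 7 97 7 97 97 97 7 795; joining the 19 pieces gives the next term.

79797797977979779779779797977795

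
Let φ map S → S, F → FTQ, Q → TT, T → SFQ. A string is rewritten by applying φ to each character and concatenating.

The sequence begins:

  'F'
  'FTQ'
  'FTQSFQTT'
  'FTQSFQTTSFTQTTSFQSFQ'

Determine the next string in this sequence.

Replace each of the 20 characters of FTQSFQTTSFTQTTSFQSFQ in place — FTQ SFQ TT S FTQ TT SFQ SFQ S FTQ SFQ TT SFQ SFQ S FTQ TT S FTQ TT — and concatenate.

FTQSFQTTSFTQTTSFQSFQSFTQSFQTTSFQSFQSFTQTTSFTQTT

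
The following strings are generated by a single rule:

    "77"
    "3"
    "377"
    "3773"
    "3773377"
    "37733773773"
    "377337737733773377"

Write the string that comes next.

37733773773377337737733773773

Each term (from the third on) is the previous term followed by the one before it: term 3 = 3·77 = 377.
Continuing: 377337737733773377 · 37733773773 gives term 8.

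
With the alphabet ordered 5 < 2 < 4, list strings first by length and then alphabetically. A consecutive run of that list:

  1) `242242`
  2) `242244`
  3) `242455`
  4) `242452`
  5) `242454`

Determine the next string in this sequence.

The successor of 242454 increments the rightmost position that isn't already 4 and resets every position after it to 5.

242425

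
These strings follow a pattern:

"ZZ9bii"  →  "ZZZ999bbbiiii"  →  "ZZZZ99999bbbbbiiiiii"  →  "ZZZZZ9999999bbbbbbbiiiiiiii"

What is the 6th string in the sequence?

ZZZZZZZ99999999999bbbbbbbbbbbiiiiiiiiiiii

Each string has the form Z^{n+1} 9^{2n-1} b^{2n-1} i^{2n} (n = 1, 2, …).
For term 6, n = 6, so the run lengths are 7, 11, 11, 12.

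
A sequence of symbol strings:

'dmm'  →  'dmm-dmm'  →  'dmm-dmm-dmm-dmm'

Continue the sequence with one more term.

s(k+1) = s(k)·-·s(k) — each term doubles the last with '-' between the halves.
So the next term is two copies of dmm-dmm-dmm-dmm with '-' between the halves.

dmm-dmm-dmm-dmm-dmm-dmm-dmm-dmm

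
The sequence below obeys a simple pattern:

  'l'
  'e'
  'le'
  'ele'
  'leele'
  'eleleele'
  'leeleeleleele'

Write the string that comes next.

eleleeleleeleeleleele

From term 3 onward, concatenate the second-to-last term with the last: l·e = le, e·le = ele, …
So term 8 is eleleele·leeleeleleele.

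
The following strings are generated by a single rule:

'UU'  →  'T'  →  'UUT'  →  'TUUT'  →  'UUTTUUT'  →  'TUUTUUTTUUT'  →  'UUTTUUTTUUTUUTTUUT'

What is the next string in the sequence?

TUUTUUTTUUTUUTTUUTTUUTUUTTUUT

Each term (from the third on) is the two preceding terms concatenated in order: term 3 = UU·T = UUT.
Continuing: TUUTUUTTUUT · UUTTUUTTUUTUUTTUUT gives term 8.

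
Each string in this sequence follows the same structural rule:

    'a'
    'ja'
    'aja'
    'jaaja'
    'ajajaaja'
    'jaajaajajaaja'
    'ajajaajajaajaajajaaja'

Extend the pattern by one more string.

jaajaajajaajaajajaajajaajaajajaaja

Each term (from the third on) is the two preceding terms concatenated in order: term 3 = a·ja = aja.
So term 8 is jaajaajajaaja·ajajaajajaajaajajaaja.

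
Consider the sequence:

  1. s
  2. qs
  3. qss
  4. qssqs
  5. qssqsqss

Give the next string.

qssqsqssqssqs

This is a Fibonacci-style word recurrence s(k) = s(k−1)·s(k−2): e.g. qs·s = qss.
The next term joins qssqsqss and qssqs.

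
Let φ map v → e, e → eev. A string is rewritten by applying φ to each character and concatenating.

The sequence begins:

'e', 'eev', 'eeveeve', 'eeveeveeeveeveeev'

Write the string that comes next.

Rewriting the 17 symbols of eeveeveeeveeveeev one by one yields eev eev e eev eev e eev eev eev e eev eev e eev eev eev e; concatenated:

eeveeveeeveeveeeveeveeveeeveeveeeveeveeve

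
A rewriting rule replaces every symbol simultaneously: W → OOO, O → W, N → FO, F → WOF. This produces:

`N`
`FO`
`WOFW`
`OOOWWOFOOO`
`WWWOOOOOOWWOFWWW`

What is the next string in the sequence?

Rewriting the 16 symbols of WWWOOOOOOWWOFWWW one by one yields OOO OOO OOO W W W W W W OOO OOO W WOF OOO OOO OOO; concatenated:

OOOOOOOOOWWWWWWOOOOOOWWOFOOOOOOOOO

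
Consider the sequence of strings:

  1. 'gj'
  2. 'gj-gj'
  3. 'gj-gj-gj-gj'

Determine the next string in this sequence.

s(k+1) = s(k)·-·s(k) — each term doubles the last with '-' between the halves.
Doubling gj-gj-gj-gj with '-' between the halves:

gj-gj-gj-gj-gj-gj-gj-gj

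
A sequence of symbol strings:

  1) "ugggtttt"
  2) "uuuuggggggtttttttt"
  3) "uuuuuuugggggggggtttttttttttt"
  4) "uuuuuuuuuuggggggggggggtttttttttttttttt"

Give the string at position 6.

uuuuuuuuuuuuuuuuggggggggggggggggggtttttttttttttttttttttttt

The n-th term is 3n-2 u's then 3n g's then 4n t's (n = 1, 2, …).
Setting n = 6 gives 16, 18, 24 characters in each block.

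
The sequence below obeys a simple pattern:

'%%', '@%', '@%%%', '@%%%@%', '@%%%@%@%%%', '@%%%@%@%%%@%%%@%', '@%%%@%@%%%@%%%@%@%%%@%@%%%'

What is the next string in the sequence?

@%%%@%@%%%@%%%@%@%%%@%@%%%@%%%@%@%%%@%%%@%

From term 3 onward, concatenate the last term with the second-to-last: @%·%% = @%%%, @%%%·@% = @%%%@%, …
So term 8 is @%%%@%@%%%@%%%@%@%%%@%@%%%·@%%%@%@%%%@%%%@%.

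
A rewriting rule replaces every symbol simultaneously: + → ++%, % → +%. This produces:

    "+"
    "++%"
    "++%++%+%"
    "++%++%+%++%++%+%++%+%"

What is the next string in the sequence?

φ(++%++%+%++%++%+%++%+%) expands symbol-by-symbol to ++% ++% +% ++% ++% +% ++% +% ++% ++% +% ++% ++% +% ++% +% ++% ++% +% ++% +%; joining the 21 pieces gives the next term.

++%++%+%++%++%+%++%+%++%++%+%++%++%+%++%+%++%++%+%++%+%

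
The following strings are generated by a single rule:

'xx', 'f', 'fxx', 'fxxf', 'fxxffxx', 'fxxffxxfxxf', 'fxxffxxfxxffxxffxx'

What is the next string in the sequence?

Each term (from the third on) is the previous term followed by the one before it: term 3 = f·xx = fxx.
So term 8 is fxxffxxfxxffxxffxx·fxxffxxfxxf.

fxxffxxfxxffxxffxxfxxffxxfxxf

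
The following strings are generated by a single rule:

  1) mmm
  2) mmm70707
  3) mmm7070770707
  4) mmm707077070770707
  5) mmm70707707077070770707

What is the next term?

Every step adds 70707 to the end: s(k+1) = s(k)·70707.
So the next term is mmm70707707077070770707·70707.

mmm7070770707707077070770707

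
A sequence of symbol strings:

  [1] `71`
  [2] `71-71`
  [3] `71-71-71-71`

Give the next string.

s(k+1) = s(k)·-·s(k) — each term doubles the last with '-' between the halves.
Doubling 71-71-71-71 with '-' between the halves:

71-71-71-71-71-71-71-71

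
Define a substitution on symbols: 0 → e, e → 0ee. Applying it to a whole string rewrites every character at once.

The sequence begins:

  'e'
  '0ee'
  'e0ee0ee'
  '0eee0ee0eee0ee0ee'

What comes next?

e0ee0ee0eee0ee0eee0ee0ee0eee0ee0eee0ee0ee

φ(0eee0ee0eee0ee0ee) expands symbol-by-symbol to e 0ee 0ee 0ee e 0ee 0ee e 0ee 0ee 0ee e 0ee 0ee e 0ee 0ee; joining the 17 pieces gives the next term.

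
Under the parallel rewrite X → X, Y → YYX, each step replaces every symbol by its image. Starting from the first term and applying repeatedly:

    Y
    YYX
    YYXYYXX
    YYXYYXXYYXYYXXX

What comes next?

Replace each of the 15 characters of YYXYYXXYYXYYXXX in place — YYX YYX X YYX YYX X X YYX YYX X YYX YYX X X X — and concatenate.

YYXYYXXYYXYYXXXYYXYYXXYYXYYXXXX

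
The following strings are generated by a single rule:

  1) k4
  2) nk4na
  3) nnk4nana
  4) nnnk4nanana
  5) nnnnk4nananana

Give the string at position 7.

nnnnnnk4nananananana

Every step adds n to the front and na to the end of the previous string.
From nnnnk4nananana, 2 further steps: nnnnk4nananana → nnnnnk4nanananana → (answer).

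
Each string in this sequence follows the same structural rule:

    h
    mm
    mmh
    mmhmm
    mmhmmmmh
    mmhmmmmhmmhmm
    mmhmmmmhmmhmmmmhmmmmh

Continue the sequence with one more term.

Each term (from the third on) is the previous term followed by the one before it: term 3 = mm·h = mmh.
Continuing: mmhmmmmhmmhmmmmhmmmmh · mmhmmmmhmmhmm gives term 8.

mmhmmmmhmmhmmmmhmmmmhmmhmmmmhmmhmm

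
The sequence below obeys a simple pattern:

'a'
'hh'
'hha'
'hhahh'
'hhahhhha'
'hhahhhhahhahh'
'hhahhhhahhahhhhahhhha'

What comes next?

This is a Fibonacci-style word recurrence s(k) = s(k−1)·s(k−2): e.g. hh·a = hha.
Continuing: hhahhhhahhahhhhahhhha · hhahhhhahhahh gives term 8.

hhahhhhahhahhhhahhhhahhahhhhahhahh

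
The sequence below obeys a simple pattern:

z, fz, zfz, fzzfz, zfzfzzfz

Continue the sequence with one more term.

From term 3 onward, concatenate the second-to-last term with the last: z·fz = zfz, fz·zfz = fzzfz, …
Continuing: fzzfz · zfzfzzfz gives term 6.

fzzfzzfzfzzfz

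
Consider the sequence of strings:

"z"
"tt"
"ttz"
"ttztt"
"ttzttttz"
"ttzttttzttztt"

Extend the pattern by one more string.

This is a Fibonacci-style word recurrence s(k) = s(k−1)·s(k−2): e.g. tt·z = ttz.
The next term joins ttzttttzttztt and ttzttttz.

ttzttttzttzttttzttttz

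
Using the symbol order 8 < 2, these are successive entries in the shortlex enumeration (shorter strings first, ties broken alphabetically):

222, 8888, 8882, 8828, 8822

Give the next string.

Find the rightmost character of 8822 below 2, bump it to the next letter, and reset everything to its right to 8.

8288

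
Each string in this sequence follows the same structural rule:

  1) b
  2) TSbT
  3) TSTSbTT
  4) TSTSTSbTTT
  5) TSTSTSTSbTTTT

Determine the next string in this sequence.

s(k+1) = TS·s(k)·T, so each term gains TS as a prefix and T as a suffix.
So the next term is TS·TSTSTSTSbTTTT·T.

TSTSTSTSTSbTTTTT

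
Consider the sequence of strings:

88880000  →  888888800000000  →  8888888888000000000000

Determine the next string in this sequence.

The n-th term is 3n+1 8's then 4n 0's (n = 1, 2, …).
For the next term, n = 4, so the run lengths are 13, 16.

88888888888880000000000000000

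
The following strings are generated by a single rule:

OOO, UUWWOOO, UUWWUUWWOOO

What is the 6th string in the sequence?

Each term is the previous one with UUWW prepended.
From UUWWUUWWOOO, 3 further steps: UUWWUUWWOOO → UUWWUUWWUUWWOOO → UUWWUUWWUUWWUUWWOOO → (answer).

UUWWUUWWUUWWUUWWUUWWOOO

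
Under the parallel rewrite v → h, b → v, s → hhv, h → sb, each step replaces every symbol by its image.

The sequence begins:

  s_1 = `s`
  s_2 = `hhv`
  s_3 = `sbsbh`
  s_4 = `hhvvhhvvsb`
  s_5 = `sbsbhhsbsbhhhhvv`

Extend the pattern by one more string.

hhvvhhvvsbsbhhvvhhvvsbsbsbsbhh

Replace each of the 16 characters of sbsbhhsbsbhhhhvv in place — hhv v hhv v sb sb hhv v hhv v sb sb sb sb h h — and concatenate.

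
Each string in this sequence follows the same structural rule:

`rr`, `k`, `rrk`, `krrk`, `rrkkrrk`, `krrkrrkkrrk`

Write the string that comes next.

rrkkrrkkrrkrrkkrrk

From term 3 onward, concatenate the second-to-last term with the last: rr·k = rrk, k·rrk = krrk, …
The next term joins rrkkrrk and krrkrrkkrrk.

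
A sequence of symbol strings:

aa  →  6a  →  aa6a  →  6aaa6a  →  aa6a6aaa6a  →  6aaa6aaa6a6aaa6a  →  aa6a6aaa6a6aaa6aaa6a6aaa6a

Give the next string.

6aaa6aaa6a6aaa6aaa6a6aaa6a6aaa6aaa6a6aaa6a

Each term (from the third on) is the two preceding terms concatenated in order: term 3 = aa·6a = aa6a.
So term 8 is 6aaa6aaa6a6aaa6a·aa6a6aaa6a6aaa6aaa6a6aaa6a.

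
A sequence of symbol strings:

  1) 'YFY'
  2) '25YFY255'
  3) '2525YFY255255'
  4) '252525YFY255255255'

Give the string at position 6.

Each term wraps the previous one in 25 on the left and 255 on the right.
From 252525YFY255255255, 2 further steps: 252525YFY255255255 → 25252525YFY255255255255 → (answer).

2525252525YFY255255255255255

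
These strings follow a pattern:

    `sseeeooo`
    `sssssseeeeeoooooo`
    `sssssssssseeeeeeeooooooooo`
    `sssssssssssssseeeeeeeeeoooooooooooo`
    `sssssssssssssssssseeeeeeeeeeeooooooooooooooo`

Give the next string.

sssssssssssssssssssssseeeeeeeeeeeeeoooooooooooooooooo

Term n consists of 4n-2 s's, followed by 2n+1 e's, followed by 3n o's (n = 1, 2, …).
For the next term, n = 6, so the run lengths are 22, 13, 18.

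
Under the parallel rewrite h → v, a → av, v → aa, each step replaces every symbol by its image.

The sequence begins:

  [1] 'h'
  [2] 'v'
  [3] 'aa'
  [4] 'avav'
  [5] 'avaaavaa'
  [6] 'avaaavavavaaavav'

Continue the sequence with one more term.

avaaavavavaaavaaavaaavavavaaavaa

φ(avaaavavavaaavav) expands symbol-by-symbol to av aa av av av aa av aa av aa av av av aa av aa; joining the 16 pieces gives the next term.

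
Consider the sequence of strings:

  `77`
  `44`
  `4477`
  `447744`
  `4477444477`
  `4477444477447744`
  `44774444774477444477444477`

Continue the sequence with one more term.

This is a Fibonacci-style word recurrence s(k) = s(k−1)·s(k−2): e.g. 44·77 = 4477.
So term 8 is 44774444774477444477444477·4477444477447744.

447744447744774444774444774477444477447744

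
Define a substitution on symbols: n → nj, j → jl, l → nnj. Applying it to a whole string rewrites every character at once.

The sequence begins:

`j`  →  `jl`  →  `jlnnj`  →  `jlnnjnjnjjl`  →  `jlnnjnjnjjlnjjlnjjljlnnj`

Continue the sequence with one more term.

φ(jlnnjnjnjjlnjjlnjjljlnnj) expands symbol-by-symbol to jl nnj nj nj jl nj jl nj jl jl nnj nj jl jl nnj nj jl jl nnj jl nnj nj nj jl; joining the 24 pieces gives the next term.

jlnnjnjnjjlnjjlnjjljlnnjnjjljlnnjnjjljlnnjjlnnjnjnjjl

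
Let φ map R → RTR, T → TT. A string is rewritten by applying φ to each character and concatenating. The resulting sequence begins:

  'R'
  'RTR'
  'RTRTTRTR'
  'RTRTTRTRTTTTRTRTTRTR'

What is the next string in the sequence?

Applying the rule to each of the 20 symbols of RTRTTRTRTTTTRTRTTRTR gives the pieces RTR TT RTR TT TT RTR TT RTR TT TT TT TT RTR TT RTR TT TT RTR TT RTR, which concatenate to the answer.

RTRTTRTRTTTTRTRTTRTRTTTTTTTTRTRTTRTRTTTTRTRTTRTR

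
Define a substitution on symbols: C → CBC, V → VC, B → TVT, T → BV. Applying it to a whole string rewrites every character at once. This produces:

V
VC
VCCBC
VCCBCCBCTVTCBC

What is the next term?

VCCBCCBCTVTCBCCBCTVTCBCBVVCBVCBCTVTCBC

φ(VCCBCCBCTVTCBC) expands symbol-by-symbol to VC CBC CBC TVT CBC CBC TVT CBC BV VC BV CBC TVT CBC; joining the 14 pieces gives the next term.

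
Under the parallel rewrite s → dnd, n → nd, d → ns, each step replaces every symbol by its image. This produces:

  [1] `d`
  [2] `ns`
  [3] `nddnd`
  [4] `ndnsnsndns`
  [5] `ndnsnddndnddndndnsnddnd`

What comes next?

Rewriting the 23 symbols of ndnsnddndnddndndnsnddnd one by one yields nd ns nd dnd nd ns ns nd ns nd ns ns nd ns nd ns nd dnd nd ns ns nd ns; concatenated:

ndnsnddndndnsnsndnsndnsnsndnsndnsnddndndnsnsndns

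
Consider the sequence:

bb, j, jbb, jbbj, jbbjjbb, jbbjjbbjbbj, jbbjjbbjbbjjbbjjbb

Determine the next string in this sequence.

From term 3 onward, concatenate the last term with the second-to-last: j·bb = jbb, jbb·j = jbbj, …
So term 8 is jbbjjbbjbbjjbbjjbb·jbbjjbbjbbj.

jbbjjbbjbbjjbbjjbbjbbjjbbjbbj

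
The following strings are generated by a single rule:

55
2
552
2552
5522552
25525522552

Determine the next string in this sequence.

552255225525522552

This is a Fibonacci-style word recurrence s(k) = s(k−2)·s(k−1): e.g. 55·2 = 552.
The next term joins 5522552 and 25525522552.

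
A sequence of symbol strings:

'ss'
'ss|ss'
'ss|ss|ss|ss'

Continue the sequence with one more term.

Every step duplicates the string with '|' between the halves.
So the next term is two copies of ss|ss|ss|ss with '|' between the halves.

ss|ss|ss|ss|ss|ss|ss|ss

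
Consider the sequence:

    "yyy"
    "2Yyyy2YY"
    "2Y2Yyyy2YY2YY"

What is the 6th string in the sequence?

s(k+1) = 2Y·s(k)·2YY, so each term gains 2Y as a prefix and 2YY as a suffix.
From 2Y2Yyyy2YY2YY, 3 further steps: 2Y2Yyyy2YY2YY → 2Y2Y2Yyyy2YY2YY2YY → 2Y2Y2Y2Yyyy2YY2YY2YY2YY → (answer).

2Y2Y2Y2Y2Yyyy2YY2YY2YY2YY2YY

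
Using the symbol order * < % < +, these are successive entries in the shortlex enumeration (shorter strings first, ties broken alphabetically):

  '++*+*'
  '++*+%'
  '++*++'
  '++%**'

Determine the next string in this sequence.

++%*%

The successor of ++%** increments the rightmost position that isn't already + and resets every position after it to *.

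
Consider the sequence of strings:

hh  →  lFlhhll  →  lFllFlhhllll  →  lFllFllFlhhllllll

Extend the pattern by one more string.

Each term wraps the previous one in lFl on the left and ll on the right.
Applying this once more to lFllFllFlhhllllll:

lFllFllFllFlhhllllllll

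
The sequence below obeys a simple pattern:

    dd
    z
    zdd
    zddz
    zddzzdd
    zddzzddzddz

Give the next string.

zddzzddzddzzddzzdd

From term 3 onward, concatenate the last term with the second-to-last: z·dd = zdd, zdd·z = zddz, …
Continuing: zddzzddzddz · zddzzdd gives term 7.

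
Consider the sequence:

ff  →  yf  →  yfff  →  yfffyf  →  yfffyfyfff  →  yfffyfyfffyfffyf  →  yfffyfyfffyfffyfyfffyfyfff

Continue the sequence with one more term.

This is a Fibonacci-style word recurrence s(k) = s(k−1)·s(k−2): e.g. yf·ff = yfff.
Continuing: yfffyfyfffyfffyfyfffyfyfff · yfffyfyfffyfffyf gives term 8.

yfffyfyfffyfffyfyfffyfyfffyfffyfyfffyfffyf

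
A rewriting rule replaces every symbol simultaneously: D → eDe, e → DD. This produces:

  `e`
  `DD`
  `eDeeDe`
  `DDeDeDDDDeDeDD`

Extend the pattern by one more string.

eDeeDeDDeDeDDeDeeDeeDeeDeDDeDeDDeDeeDe

Applying the rule to each of the 14 symbols of DDeDeDDDDeDeDD gives the pieces eDe eDe DD eDe DD eDe eDe eDe eDe DD eDe DD eDe eDe, which concatenate to the answer.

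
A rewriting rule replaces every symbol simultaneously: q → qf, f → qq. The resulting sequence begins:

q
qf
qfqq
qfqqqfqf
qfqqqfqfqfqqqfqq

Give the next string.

qfqqqfqfqfqqqfqqqfqqqfqfqfqqqfqf

Replace each of the 16 characters of qfqqqfqfqfqqqfqq in place — qf qq qf qf qf qq qf qq qf qq qf qf qf qq qf qf — and concatenate.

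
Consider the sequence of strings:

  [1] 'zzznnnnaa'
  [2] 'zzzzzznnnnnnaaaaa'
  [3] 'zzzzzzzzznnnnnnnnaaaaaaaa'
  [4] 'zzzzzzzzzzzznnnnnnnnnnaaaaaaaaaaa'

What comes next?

zzzzzzzzzzzzzzznnnnnnnnnnnnaaaaaaaaaaaaaa

Reading off run lengths: z runs 3, 6, 9, 12; n runs 4, 6, 8, 10; a runs 2, 5, 8, 11 — each is linear in n (n = 1, 2, …).
At n = 5 the blocks have lengths 15, 12, 14.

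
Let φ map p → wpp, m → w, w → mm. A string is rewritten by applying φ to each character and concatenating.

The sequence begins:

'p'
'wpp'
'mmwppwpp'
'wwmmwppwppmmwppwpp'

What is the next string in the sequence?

mmmmwwmmwppwppmmwppwppwwmmwppwppmmwppwpp

φ(wwmmwppwppmmwppwpp) expands symbol-by-symbol to mm mm w w mm wpp wpp mm wpp wpp w w mm wpp wpp mm wpp wpp; joining the 18 pieces gives the next term.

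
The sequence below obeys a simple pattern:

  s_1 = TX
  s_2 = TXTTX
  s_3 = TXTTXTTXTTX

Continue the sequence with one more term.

TXTTXTTXTTXTTXTTXTTXTTX

Every step duplicates the string with 'T' between the halves.
So the next term is two copies of TXTTXTTXTTX with 'T' between the halves.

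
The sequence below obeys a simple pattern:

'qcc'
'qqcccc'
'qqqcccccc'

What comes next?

Reading off run lengths: q runs 1, 2, 3; c runs 2, 4, 6 — each is linear in n (n = 1, 2, …).
Setting n = 4 gives 4, 8 characters in each block.

qqqqcccccccc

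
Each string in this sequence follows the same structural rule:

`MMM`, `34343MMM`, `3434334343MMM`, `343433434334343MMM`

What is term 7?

343433434334343343433434334343MMM

Each term is the previous one with 34343 prepended.
From 343433434334343MMM, 3 further steps: 343433434334343MMM → 34343343433434334343MMM → 3434334343343433434334343MMM → (answer).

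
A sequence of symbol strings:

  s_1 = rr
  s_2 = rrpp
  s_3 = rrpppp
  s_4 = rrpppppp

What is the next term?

rrpppppppp

The strings grow by a fixed suffix pp each time.
One more step from rrpppppp gives the answer.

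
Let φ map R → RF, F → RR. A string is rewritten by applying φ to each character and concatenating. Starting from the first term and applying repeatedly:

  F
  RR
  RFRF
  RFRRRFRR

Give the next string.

Apply φ to RFRRRFRR symbol by symbol: R→RF, F→RR, R→RF, R→RF, R→RF, F→RR, R→RF, R→RF; joined: RF RR RF RF RF RR RF RF.

RFRRRFRFRFRRRFRF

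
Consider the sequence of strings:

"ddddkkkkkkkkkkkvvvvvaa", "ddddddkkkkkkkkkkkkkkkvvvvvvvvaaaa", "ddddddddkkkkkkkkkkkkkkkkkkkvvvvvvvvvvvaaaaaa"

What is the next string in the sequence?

ddddddddddkkkkkkkkkkkkkkkkkkkkkkkvvvvvvvvvvvvvvaaaaaaaa

The n-th term is 2n d's then 4n+3 k's then 3n-1 v's then 2n-2 a's, where the shown terms are n = 2, 3, 4.
For the next term, n = 5, so the run lengths are 10, 23, 14, 8.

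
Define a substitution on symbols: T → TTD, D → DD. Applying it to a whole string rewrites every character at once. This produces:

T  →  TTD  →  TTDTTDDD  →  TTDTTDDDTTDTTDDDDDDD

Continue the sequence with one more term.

φ(TTDTTDDDTTDTTDDDDDDD) expands symbol-by-symbol to TTD TTD DD TTD TTD DD DD DD TTD TTD DD TTD TTD DD DD DD DD DD DD DD; joining the 20 pieces gives the next term.

TTDTTDDDTTDTTDDDDDDDTTDTTDDDTTDTTDDDDDDDDDDDDDDD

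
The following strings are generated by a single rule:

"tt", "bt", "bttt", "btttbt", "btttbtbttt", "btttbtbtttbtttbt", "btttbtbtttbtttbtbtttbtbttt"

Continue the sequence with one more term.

btttbtbtttbtttbtbtttbtbtttbtttbtbtttbtttbt

Each term (from the third on) is the previous term followed by the one before it: term 3 = bt·tt = bttt.
Continuing: btttbtbtttbtttbtbtttbtbttt · btttbtbtttbtttbt gives term 8.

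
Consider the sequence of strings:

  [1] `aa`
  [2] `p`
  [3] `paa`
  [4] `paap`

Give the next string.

paappaa

From term 3 onward, concatenate the last term with the second-to-last: p·aa = paa, paa·p = paap, …
Continuing: paap · paa gives term 5.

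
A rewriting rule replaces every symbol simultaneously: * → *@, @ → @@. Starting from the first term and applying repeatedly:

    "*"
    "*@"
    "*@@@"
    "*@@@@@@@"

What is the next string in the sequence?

*@@@@@@@@@@@@@@@

Rewriting each symbol of *@@@@@@@: *→*@, @→@@, @→@@, @→@@, @→@@, @→@@, @→@@, @→@@, which concatenates to *@ @@ @@ @@ @@ @@ @@ @@.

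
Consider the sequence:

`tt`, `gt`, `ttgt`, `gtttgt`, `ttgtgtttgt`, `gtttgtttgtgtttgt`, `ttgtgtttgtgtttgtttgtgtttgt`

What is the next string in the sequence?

Each term (from the third on) is the two preceding terms concatenated in order: term 3 = tt·gt = ttgt.
The next term joins gtttgtttgtgtttgt and ttgtgtttgtgtttgtttgtgtttgt.

gtttgtttgtgtttgtttgtgtttgtgtttgtttgtgtttgt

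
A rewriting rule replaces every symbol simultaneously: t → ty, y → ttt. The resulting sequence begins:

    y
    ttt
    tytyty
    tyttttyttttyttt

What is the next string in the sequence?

Rewriting the 15 symbols of tyttttyttttyttt one by one yields ty ttt ty ty ty ty ttt ty ty ty ty ttt ty ty ty; concatenated:

tyttttytytytyttttytytytyttttytyty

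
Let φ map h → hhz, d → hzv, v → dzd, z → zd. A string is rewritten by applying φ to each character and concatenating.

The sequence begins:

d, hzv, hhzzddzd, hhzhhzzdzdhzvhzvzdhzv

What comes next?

Rewriting the 21 symbols of hhzhhzzdzdhzvhzvzdhzv one by one yields hhz hhz zd hhz hhz zd zd hzv zd hzv hhz zd dzd hhz zd dzd zd hzv hhz zd dzd; concatenated:

hhzhhzzdhhzhhzzdzdhzvzdhzvhhzzddzdhhzzddzdzdhzvhhzzddzd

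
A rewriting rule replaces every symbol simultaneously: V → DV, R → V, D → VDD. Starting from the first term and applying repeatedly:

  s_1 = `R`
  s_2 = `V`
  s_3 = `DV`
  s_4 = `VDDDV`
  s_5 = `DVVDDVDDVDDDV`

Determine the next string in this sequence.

VDDDVDVVDDVDDDVVDDVDDDVVDDVDDVDDDV

Replace each of the 13 characters of DVVDDVDDVDDDV in place — VDD DV DV VDD VDD DV VDD VDD DV VDD VDD VDD DV — and concatenate.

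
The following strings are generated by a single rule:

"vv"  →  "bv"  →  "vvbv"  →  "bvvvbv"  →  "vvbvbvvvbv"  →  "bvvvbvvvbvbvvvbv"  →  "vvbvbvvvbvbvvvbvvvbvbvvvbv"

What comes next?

bvvvbvvvbvbvvvbvvvbvbvvvbvbvvvbvvvbvbvvvbv

From term 3 onward, concatenate the second-to-last term with the last: vv·bv = vvbv, bv·vvbv = bvvvbv, …
Continuing: bvvvbvvvbvbvvvbv · vvbvbvvvbvbvvvbvvvbvbvvvbv gives term 8.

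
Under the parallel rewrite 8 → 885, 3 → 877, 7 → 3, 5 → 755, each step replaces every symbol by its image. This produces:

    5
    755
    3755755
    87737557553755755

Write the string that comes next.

885338773755755375575587737557553755755

Replace each of the 17 characters of 87737557553755755 in place — 885 3 3 877 3 755 755 3 755 755 877 3 755 755 3 755 755 — and concatenate.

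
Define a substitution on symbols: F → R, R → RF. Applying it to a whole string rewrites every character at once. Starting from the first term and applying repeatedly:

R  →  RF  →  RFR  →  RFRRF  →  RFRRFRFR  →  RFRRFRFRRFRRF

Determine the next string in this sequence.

RFRRFRFRRFRRFRFRRFRFR

φ(RFRRFRFRRFRRF) expands symbol-by-symbol to RF R RF RF R RF R RF RF R RF RF R; joining the 13 pieces gives the next term.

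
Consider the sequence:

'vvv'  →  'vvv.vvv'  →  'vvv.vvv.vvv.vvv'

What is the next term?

s(k+1) = s(k)·.·s(k) — each term doubles the last with '.' between the halves.
Doubling vvv.vvv.vvv.vvv with '.' between the halves:

vvv.vvv.vvv.vvv.vvv.vvv.vvv.vvv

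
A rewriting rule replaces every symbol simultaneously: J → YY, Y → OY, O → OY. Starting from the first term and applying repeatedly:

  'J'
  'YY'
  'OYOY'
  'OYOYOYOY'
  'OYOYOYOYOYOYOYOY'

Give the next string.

OYOYOYOYOYOYOYOYOYOYOYOYOYOYOYOY

Replace each of the 16 characters of OYOYOYOYOYOYOYOY in place — OY OY OY OY OY OY OY OY OY OY OY OY OY OY OY OY — and concatenate.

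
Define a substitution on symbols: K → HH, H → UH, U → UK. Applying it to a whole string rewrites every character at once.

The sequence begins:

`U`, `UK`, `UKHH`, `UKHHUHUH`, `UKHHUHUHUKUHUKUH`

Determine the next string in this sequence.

UKHHUHUHUKUHUKUHUKHHUKUHUKHHUKUH

Applying the rule to each of the 16 symbols of UKHHUHUHUKUHUKUH gives the pieces UK HH UH UH UK UH UK UH UK HH UK UH UK HH UK UH, which concatenate to the answer.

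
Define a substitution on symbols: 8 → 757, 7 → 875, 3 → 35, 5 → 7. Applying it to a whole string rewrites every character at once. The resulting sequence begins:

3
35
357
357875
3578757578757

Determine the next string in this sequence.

357875757875787578757578757875

Replace each of the 13 characters of 3578757578757 in place — 35 7 875 757 875 7 875 7 875 757 875 7 875 — and concatenate.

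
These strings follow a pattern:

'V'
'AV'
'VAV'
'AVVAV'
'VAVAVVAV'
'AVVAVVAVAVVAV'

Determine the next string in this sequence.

VAVAVVAVAVVAVVAVAVVAV

This is a Fibonacci-style word recurrence s(k) = s(k−2)·s(k−1): e.g. V·AV = VAV.
The next term joins VAVAVVAV and AVVAVVAVAVVAV.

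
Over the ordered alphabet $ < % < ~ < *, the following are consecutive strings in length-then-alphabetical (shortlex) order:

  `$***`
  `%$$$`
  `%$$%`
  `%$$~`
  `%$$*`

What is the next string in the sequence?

Treat %$$* as a base-4 numeral over the given alphabet and add one, carrying through any trailing *'s.

%$%$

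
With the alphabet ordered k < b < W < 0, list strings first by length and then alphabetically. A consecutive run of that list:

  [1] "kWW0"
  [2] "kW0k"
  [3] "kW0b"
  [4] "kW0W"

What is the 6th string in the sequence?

k0kk

Continuing the enumeration 2 steps past kW0W: kW0W → kW00 → (answer).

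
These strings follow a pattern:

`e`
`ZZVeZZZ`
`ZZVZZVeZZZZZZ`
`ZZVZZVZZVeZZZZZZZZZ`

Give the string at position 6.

ZZVZZVZZVZZVZZVeZZZZZZZZZZZZZZZ

Every step adds ZZV to the front and ZZZ to the end of the previous string.
From ZZVZZVZZVeZZZZZZZZZ, 2 further steps: ZZVZZVZZVeZZZZZZZZZ → ZZVZZVZZVZZVeZZZZZZZZZZZZ → (answer).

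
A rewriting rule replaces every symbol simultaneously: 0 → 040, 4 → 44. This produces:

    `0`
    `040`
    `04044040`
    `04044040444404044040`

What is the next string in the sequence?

040440404444040440404444444404044040444404044040

Replace each of the 20 characters of 04044040444404044040 in place — 040 44 040 44 44 040 44 040 44 44 44 44 040 44 040 44 44 040 44 040 — and concatenate.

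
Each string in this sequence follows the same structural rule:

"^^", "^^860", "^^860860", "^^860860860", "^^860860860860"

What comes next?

Each term is the previous one with 860 appended.
One more step from ^^860860860860 gives the answer.

^^860860860860860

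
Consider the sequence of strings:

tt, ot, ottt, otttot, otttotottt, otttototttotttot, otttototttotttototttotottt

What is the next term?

From term 3 onward, concatenate the last term with the second-to-last: ot·tt = ottt, ottt·ot = otttot, …
Continuing: otttototttotttototttotottt · otttototttotttot gives term 8.

otttototttotttototttototttotttototttotttot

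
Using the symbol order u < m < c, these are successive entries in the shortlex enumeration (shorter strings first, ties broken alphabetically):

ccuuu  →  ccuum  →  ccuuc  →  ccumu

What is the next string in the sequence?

ccumm

Find the rightmost character of ccumu below c, bump it to the next letter, and reset everything to its right to u.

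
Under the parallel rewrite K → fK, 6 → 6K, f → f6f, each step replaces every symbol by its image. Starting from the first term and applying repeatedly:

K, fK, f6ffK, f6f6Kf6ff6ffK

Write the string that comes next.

f6f6Kf6f6KfKf6f6Kf6ff6f6Kf6ff6ffK

Applying the rule to each of the 13 symbols of f6f6Kf6ff6ffK gives the pieces f6f 6K f6f 6K fK f6f 6K f6f f6f 6K f6f f6f fK, which concatenate to the answer.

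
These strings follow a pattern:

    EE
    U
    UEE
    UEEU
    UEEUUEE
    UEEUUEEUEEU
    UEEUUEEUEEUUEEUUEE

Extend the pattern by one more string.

UEEUUEEUEEUUEEUUEEUEEUUEEUEEU

Each term (from the third on) is the previous term followed by the one before it: term 3 = U·EE = UEE.
So term 8 is UEEUUEEUEEUUEEUUEE·UEEUUEEUEEU.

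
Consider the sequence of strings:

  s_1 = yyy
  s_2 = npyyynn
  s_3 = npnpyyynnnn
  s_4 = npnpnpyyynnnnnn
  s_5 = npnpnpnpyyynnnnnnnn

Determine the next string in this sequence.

npnpnpnpnpyyynnnnnnnnnn

Each term wraps the previous one in np on the left and nn on the right.
So the next term is np·npnpnpnpyyynnnnnnnn·nn.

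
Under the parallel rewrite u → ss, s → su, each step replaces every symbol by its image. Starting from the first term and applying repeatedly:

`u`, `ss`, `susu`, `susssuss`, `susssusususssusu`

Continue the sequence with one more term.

Rewriting the 16 symbols of susssusususssusu one by one yields su ss su su su ss su ss su ss su su su ss su ss; concatenated:

susssusususssusssusssusususssuss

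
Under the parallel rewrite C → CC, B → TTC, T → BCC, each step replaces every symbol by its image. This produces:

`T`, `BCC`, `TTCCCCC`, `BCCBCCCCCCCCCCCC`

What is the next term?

Replace each of the 16 characters of BCCBCCCCCCCCCCCC in place — TTC CC CC TTC CC CC CC CC CC CC CC CC CC CC CC CC — and concatenate.

TTCCCCCTTCCCCCCCCCCCCCCCCCCCCCCCCC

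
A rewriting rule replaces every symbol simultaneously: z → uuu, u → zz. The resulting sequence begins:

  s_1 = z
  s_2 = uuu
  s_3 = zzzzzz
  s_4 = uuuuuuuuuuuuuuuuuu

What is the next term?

Applying the rule to each of the 18 symbols of uuuuuuuuuuuuuuuuuu gives the pieces zz zz zz zz zz zz zz zz zz zz zz zz zz zz zz zz zz zz, which concatenate to the answer.

zzzzzzzzzzzzzzzzzzzzzzzzzzzzzzzzzzzz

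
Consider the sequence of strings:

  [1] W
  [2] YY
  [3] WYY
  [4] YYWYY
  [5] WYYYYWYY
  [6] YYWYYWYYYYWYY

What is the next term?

This is a Fibonacci-style word recurrence s(k) = s(k−2)·s(k−1): e.g. W·YY = WYY.
So term 7 is WYYYYWYY·YYWYYWYYYYWYY.

WYYYYWYYYYWYYWYYYYWYY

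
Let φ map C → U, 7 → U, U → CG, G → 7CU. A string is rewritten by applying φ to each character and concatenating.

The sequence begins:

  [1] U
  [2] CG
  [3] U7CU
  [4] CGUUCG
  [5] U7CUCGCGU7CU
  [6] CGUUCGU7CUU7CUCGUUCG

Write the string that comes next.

U7CUCGCGU7CUCGUUCGCGUUCGU7CUCGCGU7CU

Applying the rule to each of the 20 symbols of CGUUCGU7CUU7CUCGUUCG gives the pieces U 7CU CG CG U 7CU CG U U CG CG U U CG U 7CU CG CG U 7CU, which concatenate to the answer.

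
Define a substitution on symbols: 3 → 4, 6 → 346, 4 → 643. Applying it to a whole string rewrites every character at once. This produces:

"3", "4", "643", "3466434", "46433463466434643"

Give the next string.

Rewriting the 17 symbols of 46433463466434643 one by one yields 643 346 643 4 4 643 346 4 643 346 346 643 4 643 346 643 4; concatenated:

64334664344643346464334634664346433466434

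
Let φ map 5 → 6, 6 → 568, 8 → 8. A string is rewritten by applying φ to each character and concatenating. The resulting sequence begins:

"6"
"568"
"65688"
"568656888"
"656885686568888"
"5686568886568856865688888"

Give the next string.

φ(5686568886568856865688888) expands symbol-by-symbol to 6 568 8 568 6 568 8 8 8 568 6 568 8 8 6 568 8 568 6 568 8 8 8 8 8; joining the 25 pieces gives the next term.

65688568656888856865688865688568656888888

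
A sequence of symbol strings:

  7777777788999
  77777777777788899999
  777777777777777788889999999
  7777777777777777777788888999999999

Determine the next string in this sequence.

77777777777777777777777788888899999999999

Reading off run lengths: 7 runs 8, 12, 16, 20; 8 runs 2, 3, 4, 5; 9 runs 3, 5, 7, 9 — each is linear in n, where the shown terms are n = 2, 3, 4, 5.
For the next term, n = 6, so the run lengths are 24, 6, 11.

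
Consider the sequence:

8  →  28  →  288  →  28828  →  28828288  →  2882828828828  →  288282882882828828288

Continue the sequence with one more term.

2882828828828288282882882828828828

Each term (from the third on) is the previous term followed by the one before it: term 3 = 28·8 = 288.
The next term joins 288282882882828828288 and 2882828828828.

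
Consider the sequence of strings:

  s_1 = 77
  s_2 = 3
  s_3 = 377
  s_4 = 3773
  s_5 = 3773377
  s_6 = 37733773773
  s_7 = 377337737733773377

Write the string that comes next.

From term 3 onward, concatenate the last term with the second-to-last: 3·77 = 377, 377·3 = 3773, …
The next term joins 377337737733773377 and 37733773773.

37733773773377337737733773773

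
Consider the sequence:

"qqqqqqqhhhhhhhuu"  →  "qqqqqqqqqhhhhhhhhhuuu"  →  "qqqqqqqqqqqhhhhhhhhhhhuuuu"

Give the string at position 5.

Each string has the form q^{2n+1} h^{2n+1} u^{n-1}, where the shown terms are n = 3, 4, 5.
For term 5, n = 7, so the run lengths are 15, 15, 6.

qqqqqqqqqqqqqqqhhhhhhhhhhhhhhhuuuuuu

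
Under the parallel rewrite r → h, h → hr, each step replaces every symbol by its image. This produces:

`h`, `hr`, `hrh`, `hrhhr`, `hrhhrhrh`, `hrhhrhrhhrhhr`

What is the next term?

φ(hrhhrhrhhrhhr) expands symbol-by-symbol to hr h hr hr h hr h hr hr h hr hr h; joining the 13 pieces gives the next term.

hrhhrhrhhrhhrhrhhrhrh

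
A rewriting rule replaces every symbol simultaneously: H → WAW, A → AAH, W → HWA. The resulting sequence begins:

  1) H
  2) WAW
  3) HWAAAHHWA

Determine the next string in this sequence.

WAWHWAAAHAAHAAHWAWWAWHWAAAH

Rewriting each symbol of HWAAAHHWA: H→WAW, W→HWA, A→AAH, A→AAH, A→AAH, H→WAW, H→WAW, W→HWA, A→AAH, which concatenates to WAW HWA AAH AAH AAH WAW WAW HWA AAH.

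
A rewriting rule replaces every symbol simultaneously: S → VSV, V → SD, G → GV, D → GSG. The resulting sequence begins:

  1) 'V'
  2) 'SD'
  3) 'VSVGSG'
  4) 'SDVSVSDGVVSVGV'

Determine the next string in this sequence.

Applying the rule to each of the 14 symbols of SDVSVSDGVVSVGV gives the pieces VSV GSG SD VSV SD VSV GSG GV SD SD VSV SD GV SD, which concatenate to the answer.

VSVGSGSDVSVSDVSVGSGGVSDSDVSVSDGVSD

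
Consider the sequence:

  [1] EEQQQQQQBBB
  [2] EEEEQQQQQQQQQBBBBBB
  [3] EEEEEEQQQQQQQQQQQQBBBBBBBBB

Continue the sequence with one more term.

EEEEEEEEQQQQQQQQQQQQQQQBBBBBBBBBBBB

The n-th term is 2n E's then 3n+3 Q's then 3n B's (n = 1, 2, …).
For the next term, n = 4, so the run lengths are 8, 15, 12.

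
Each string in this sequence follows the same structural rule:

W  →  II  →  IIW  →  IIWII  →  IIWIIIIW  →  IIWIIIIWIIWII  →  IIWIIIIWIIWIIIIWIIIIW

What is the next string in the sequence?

This is a Fibonacci-style word recurrence s(k) = s(k−1)·s(k−2): e.g. II·W = IIW.
The next term joins IIWIIIIWIIWIIIIWIIIIW and IIWIIIIWIIWII.

IIWIIIIWIIWIIIIWIIIIWIIWIIIIWIIWII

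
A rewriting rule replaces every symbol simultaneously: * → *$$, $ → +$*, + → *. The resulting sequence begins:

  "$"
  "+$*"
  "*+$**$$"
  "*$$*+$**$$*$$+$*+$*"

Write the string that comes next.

*$$+$*+$**$$*+$**$$*$$+$*+$**$$+$*+$**+$**$$*+$**$$

Applying the rule to each of the 19 symbols of *$$*+$**$$*$$+$*+$* gives the pieces *$$ +$* +$* *$$ * +$* *$$ *$$ +$* +$* *$$ +$* +$* * +$* *$$ * +$* *$$, which concatenate to the answer.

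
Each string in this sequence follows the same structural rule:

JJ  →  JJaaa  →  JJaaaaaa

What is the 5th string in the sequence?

The strings grow by a fixed suffix aaa each time.
From JJaaaaaa, 2 further steps: JJaaaaaa → JJaaaaaaaaa → (answer).

JJaaaaaaaaaaaa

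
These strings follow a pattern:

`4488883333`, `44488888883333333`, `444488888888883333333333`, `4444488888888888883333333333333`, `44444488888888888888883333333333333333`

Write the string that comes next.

The n-th term is n+1 4's then 3n+1 8's then 3n+1 3's (n = 1, 2, …).
At n = 6 the blocks have lengths 7, 19, 19.

444444488888888888888888883333333333333333333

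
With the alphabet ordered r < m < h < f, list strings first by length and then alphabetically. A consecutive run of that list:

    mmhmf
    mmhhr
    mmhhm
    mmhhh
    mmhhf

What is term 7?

mmhfm

Continuing the enumeration 2 steps past mmhhf: mmhhf → mmhfr → (answer).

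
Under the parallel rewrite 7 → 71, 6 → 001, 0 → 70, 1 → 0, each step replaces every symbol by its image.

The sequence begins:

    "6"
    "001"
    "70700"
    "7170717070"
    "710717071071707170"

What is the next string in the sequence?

7107071071707107071071707107170

φ(710717071071707170) expands symbol-by-symbol to 71 0 70 71 0 71 70 71 0 70 71 0 71 70 71 0 71 70; joining the 18 pieces gives the next term.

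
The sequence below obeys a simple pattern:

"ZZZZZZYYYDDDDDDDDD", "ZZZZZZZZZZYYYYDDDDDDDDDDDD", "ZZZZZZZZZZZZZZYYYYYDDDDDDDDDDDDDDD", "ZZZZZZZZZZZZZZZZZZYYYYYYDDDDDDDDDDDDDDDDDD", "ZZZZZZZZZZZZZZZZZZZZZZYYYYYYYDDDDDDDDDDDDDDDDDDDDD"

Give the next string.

ZZZZZZZZZZZZZZZZZZZZZZZZZZYYYYYYYYDDDDDDDDDDDDDDDDDDDDDDDD

Each string has the form Z^{4n-2} Y^{n+1} D^{3n+3}, where the shown terms are n = 2, 3, 4, 5, 6.
For the next term, n = 7, so the run lengths are 26, 8, 24.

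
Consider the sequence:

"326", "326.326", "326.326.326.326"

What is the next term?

Every step duplicates the string with '.' between the halves.
Doubling 326.326.326.326 with '.' between the halves:

326.326.326.326.326.326.326.326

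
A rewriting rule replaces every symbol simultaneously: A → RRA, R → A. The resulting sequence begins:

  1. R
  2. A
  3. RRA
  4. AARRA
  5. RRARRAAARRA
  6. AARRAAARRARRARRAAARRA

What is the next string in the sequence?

Rewriting the 21 symbols of AARRAAARRARRARRAAARRA one by one yields RRA RRA A A RRA RRA RRA A A RRA A A RRA A A RRA RRA RRA A A RRA; concatenated:

RRARRAAARRARRARRAAARRAAARRAAARRARRARRAAARRA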